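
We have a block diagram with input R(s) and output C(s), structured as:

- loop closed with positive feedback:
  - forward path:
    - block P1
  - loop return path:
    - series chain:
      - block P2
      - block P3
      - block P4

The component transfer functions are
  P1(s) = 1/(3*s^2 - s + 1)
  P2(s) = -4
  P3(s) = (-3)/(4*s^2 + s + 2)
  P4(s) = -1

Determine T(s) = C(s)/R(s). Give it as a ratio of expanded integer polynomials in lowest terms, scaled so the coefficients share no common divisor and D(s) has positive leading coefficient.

The answer is (4*s^2 + s + 2)/(12*s^4 - s^3 + 9*s^2 - s + 14).

Reasoning:
Step 1: reduce the series chain P2, P3, P4 = (-12)/(4*s^2 + s + 2)
Step 2: collapse the loop (P1 forward, (P2*P3*P4) return), giving the overall T(s)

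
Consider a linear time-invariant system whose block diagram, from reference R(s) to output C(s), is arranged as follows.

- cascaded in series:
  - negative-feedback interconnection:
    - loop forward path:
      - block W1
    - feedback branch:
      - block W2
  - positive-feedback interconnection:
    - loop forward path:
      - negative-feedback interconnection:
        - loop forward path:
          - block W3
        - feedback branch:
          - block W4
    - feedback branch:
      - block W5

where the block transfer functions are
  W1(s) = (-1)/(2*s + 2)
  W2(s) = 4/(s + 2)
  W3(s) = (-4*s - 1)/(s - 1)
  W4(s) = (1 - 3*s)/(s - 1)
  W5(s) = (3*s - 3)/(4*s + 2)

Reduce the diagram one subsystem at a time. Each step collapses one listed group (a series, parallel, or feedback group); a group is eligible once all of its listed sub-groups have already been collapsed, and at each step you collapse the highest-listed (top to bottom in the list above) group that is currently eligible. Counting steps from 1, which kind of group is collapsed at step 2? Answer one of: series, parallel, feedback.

(1) reduce the feedback loop with forward W1 and return W2
(2) apply the feedback formula to W3, W4
(3) reduce the feedback loop with forward [W3/(1+W3*W4)] and return W5
(4) series reduction of [W1/(1+W1*W2)], [[W3/(1+W3*W4)]/(1-[W3/(1+W3*W4)]*W5)]
At step 2 the group reduced is feedback.

Hence the answer: feedback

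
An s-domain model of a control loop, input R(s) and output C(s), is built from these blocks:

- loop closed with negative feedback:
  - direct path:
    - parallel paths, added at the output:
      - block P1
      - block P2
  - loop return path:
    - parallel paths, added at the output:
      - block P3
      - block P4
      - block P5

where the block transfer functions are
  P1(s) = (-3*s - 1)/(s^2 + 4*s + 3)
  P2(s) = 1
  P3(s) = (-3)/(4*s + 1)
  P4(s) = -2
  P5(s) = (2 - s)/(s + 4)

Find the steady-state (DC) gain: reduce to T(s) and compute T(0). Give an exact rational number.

Reducing step by step:

Step 1: parallel reduction of P1, P2 gives (s^2 + s + 2)/(s^2 + 4*s + 3)
Step 2: sum the parallel branches P3, P4, P5 gives (-12*s^2 - 30*s - 18)/(4*s^2 + 17*s + 4)
Step 3: close the feedback loop around (P1+P2), (P3+P4+P5) gives (-4*s^4 - 21*s^3 - 29*s^2 - 38*s - 8)/(8*s^4 + 9*s^3 - 12*s^2 + 11*s + 24)
The step-3 result is T(s). Setting s = 0: T(0) = -8/24 = -1/3.

Answer: -1/3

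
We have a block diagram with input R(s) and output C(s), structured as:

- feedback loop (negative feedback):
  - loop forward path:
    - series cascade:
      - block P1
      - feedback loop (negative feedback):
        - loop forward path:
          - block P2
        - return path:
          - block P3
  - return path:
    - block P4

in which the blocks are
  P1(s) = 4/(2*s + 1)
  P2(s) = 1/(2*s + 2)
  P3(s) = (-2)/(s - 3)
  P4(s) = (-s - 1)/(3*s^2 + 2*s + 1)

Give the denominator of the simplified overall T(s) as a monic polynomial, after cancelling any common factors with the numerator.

The answer is s^5 - 5*s^4/6 - 17*s^3/3 - 37*s^2/6 - 7*s/3 + 1/3.

Reasoning:
1. reduce the feedback loop with forward P2 and return P3: (s - 3)/(2*s^2 - 4*s - 8)
2. combine P1, [P2/(1+P2*P3)] in series: (2*s - 6)/(2*s^3 - 3*s^2 - 10*s - 4)
3. collapse the loop ((P1*[P2/(1+P2*P3)]) forward, P4 return): (6*s^3 - 14*s^2 - 10*s - 6)/(6*s^5 - 5*s^4 - 34*s^3 - 37*s^2 - 14*s + 2)
Step 3 gives the fully reduced T(s), with no common factor left to cancel. The denominator's leading coefficient is 6, so divide each of its coefficients by 6 to get the monic form.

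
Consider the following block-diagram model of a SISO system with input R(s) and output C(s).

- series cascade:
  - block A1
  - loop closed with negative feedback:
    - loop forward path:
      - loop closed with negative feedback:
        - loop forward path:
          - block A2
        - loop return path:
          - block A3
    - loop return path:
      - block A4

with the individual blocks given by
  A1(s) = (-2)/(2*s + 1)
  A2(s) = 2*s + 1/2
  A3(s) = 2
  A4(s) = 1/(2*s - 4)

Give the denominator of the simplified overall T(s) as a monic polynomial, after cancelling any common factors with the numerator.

1. close the feedback loop around A2, A3 -> (4*s + 1)/(8*s + 4)
2. collapse the loop ([A2/(1+A2*A3)] forward, A4 return) -> (8*s^2 - 14*s - 4)/(16*s^2 - 20*s - 15)
3. reduce the series chain A1, [[A2/(1+A2*A3)]/(1+[A2/(1+A2*A3)]*A4)] -> (-16*s^2 + 28*s + 8)/(32*s^3 - 24*s^2 - 50*s - 15)
Step 3 gives the fully reduced T(s), with no common factor left to cancel. The denominator's leading coefficient is 32, so divide each of its coefficients by 32 to get the monic form.

Therefore the answer is s^3 - 3*s^2/4 - 25*s/16 - 15/32.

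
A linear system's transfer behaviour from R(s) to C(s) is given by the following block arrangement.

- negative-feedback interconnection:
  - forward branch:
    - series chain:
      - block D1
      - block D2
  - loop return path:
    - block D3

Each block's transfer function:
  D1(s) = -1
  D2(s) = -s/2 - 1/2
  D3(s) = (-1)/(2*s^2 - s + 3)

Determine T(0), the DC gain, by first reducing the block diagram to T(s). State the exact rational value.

Step 1. series reduction of D1, D2: s/2 + 1/2
Step 2. reduce the feedback loop with forward (D1*D2) and return D3: (2*s^3 + s^2 + 2*s + 3)/(4*s^2 - 3*s + 5)
DC gain: substitute s = 0 into T(s) from step 2: T(0) = 3/5.

Therefore the answer is 3/5.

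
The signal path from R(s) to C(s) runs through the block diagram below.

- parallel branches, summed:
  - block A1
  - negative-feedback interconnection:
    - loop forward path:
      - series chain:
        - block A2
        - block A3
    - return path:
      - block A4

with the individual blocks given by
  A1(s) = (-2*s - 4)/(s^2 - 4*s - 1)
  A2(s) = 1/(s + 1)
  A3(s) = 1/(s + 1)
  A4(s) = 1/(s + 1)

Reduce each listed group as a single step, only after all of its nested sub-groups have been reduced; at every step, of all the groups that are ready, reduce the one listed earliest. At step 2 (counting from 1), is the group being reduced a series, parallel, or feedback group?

Step 1. combine A2, A3 in series
Step 2. apply the feedback formula to (A2*A3), A4
Step 3. add A1, [(A2*A3)/(1+(A2*A3)*A4)] (parallel)
At step 2 the group reduced is feedback.

Final answer: feedback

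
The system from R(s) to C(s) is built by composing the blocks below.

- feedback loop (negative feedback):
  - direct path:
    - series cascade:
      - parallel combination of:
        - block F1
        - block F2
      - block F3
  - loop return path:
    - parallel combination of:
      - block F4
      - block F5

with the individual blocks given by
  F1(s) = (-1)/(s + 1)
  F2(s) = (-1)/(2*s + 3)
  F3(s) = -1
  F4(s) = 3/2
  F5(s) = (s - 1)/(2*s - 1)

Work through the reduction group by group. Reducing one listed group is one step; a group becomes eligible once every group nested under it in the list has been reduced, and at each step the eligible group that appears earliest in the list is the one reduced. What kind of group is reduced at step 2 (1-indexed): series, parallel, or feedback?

(1) add F1, F2 (parallel)
(2) multiply (F1+F2), F3 (series)
(3) sum the parallel branches F4, F5
(4) collapse the loop (((F1+F2)*F3) forward, (F4+F5) return)
Step 2 collapses a series group.

Final answer: series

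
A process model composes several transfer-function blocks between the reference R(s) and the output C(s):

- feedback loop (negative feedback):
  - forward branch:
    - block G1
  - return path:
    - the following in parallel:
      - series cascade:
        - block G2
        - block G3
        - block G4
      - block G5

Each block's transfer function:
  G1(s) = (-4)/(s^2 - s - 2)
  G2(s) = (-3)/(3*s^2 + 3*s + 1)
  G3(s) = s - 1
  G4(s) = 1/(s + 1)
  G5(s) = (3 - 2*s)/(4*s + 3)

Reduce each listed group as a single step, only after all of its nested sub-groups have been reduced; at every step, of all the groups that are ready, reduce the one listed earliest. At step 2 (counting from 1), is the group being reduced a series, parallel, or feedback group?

The answer is parallel.

Reasoning:
(1) multiply G2, G3, G4 (series)
(2) sum the parallel branches (G2*G3*G4), G5
(3) feedback reduction of G1, ((G2*G3*G4)+G5)
So the answer for step 2 is parallel.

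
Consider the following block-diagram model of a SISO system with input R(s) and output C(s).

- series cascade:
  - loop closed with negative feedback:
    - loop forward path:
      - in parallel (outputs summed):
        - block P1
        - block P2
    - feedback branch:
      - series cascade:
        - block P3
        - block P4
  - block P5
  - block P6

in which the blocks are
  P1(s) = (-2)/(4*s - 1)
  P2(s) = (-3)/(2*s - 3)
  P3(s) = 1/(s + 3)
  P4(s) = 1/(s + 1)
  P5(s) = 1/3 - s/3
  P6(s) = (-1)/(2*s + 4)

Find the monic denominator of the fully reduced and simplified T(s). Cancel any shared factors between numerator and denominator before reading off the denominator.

Answer: s^5 + 17*s^4/4 + 7*s^3/8 - 13*s^2 - 37*s/4 + 9/2

Working:
Step 1 - reduce the parallel group P1, P2; result (9 - 16*s)/(8*s^2 - 14*s + 3)
Step 2 - multiply P3, P4 (series); result 1/(s^2 + 4*s + 3)
Step 3 - reduce the feedback loop with forward (P1+P2) and return (P3*P4); result (-16*s^3 - 55*s^2 - 12*s + 27)/(8*s^4 + 18*s^3 - 29*s^2 - 46*s + 18)
Step 4 - series reduction of [(P1+P2)/(1+(P1+P2)*(P3*P4))], P5, P6; result (-16*s^4 - 39*s^3 + 43*s^2 + 39*s - 27)/(48*s^5 + 204*s^4 + 42*s^3 - 624*s^2 - 444*s + 216)
T(s) is the step-4 result (common factors already cancelled). Leading coefficient of the denominator: 48. Divide through by 48 for the monic polynomial.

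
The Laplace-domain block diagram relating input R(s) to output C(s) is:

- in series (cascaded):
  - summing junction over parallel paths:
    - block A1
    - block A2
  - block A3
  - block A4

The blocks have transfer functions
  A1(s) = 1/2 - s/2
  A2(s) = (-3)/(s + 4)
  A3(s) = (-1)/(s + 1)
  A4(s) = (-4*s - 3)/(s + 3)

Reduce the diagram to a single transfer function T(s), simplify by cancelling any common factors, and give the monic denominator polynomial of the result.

Answer: s^2 + 7*s + 12

Working:
(1) sum the parallel branches A1, A2; result (-s^2 - 3*s - 2)/(2*s + 8)
(2) reduce the series chain (A1+A2), A3, A4; result (-4*s^2 - 11*s - 6)/(2*s^2 + 14*s + 24)
T(s) is the step-2 result (common factors already cancelled). Leading coefficient of the denominator: 2. Divide through by 2 for the monic polynomial.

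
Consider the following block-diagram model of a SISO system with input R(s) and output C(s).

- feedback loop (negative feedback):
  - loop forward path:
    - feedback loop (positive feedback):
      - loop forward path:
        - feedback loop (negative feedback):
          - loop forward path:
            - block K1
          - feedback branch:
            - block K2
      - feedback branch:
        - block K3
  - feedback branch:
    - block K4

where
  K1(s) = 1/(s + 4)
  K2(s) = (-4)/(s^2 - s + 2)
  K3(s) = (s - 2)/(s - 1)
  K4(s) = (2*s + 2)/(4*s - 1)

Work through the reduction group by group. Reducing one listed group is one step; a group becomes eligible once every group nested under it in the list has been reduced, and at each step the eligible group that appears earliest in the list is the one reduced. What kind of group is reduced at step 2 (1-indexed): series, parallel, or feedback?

Step 1: feedback reduction of K1, K2
Step 2: feedback reduction of [K1/(1+K1*K2)], K3
Step 3: apply the feedback formula to [[K1/(1+K1*K2)]/(1-[K1/(1+K1*K2)]*K3)], K4
Step 2 collapses a feedback group.

Final answer: feedback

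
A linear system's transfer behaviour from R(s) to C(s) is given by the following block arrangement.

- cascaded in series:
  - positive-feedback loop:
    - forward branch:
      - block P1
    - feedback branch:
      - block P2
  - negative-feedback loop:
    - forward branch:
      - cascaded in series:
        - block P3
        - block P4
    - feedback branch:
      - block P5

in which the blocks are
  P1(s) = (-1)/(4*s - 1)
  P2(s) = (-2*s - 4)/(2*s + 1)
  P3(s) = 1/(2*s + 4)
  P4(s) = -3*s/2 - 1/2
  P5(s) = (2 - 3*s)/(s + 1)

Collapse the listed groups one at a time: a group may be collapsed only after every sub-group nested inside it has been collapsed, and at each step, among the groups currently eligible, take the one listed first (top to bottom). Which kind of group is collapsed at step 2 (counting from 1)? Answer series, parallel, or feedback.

Answer: series

Working:
Step 1. close the feedback loop around P1, P2
Step 2. combine P3, P4 in series
Step 3. reduce the feedback loop with forward (P3*P4) and return P5
Step 4. multiply [P1/(1-P1*P2)], [(P3*P4)/(1+(P3*P4)*P5)] (series)
So the answer for step 2 is series.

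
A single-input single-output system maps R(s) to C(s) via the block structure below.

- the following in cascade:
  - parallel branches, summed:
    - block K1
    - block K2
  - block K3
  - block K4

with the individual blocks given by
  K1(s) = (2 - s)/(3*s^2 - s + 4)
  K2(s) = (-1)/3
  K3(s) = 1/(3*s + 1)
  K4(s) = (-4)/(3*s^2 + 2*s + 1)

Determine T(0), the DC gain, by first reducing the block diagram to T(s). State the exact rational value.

Step 1. sum the parallel branches K1, K2, giving (-3*s^2 - 2*s + 2)/(9*s^2 - 3*s + 12)
Step 2. series reduction of (K1+K2), K3, K4, giving (12*s^2 + 8*s - 8)/(81*s^5 + 54*s^4 + 126*s^3 + 102*s^2 + 57*s + 12)
That last expression is T(s); at s = 0 only the constant terms survive, so T(0) = -8/12 = -2/3.

Hence the answer: -2/3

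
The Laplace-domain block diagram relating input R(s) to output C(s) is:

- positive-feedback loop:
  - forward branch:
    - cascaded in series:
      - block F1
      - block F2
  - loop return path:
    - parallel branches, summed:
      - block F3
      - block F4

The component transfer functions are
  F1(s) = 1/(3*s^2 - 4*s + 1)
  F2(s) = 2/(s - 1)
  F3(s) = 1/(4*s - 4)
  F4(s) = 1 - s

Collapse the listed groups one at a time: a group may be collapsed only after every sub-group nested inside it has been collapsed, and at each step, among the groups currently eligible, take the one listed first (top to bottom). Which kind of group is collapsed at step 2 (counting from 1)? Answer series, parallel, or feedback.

The answer is parallel.

Reasoning:
(1) cascade F1, F2
(2) add F3, F4 (parallel)
(3) feedback reduction of (F1*F2), (F3+F4)
The group at step 2 is a parallel group.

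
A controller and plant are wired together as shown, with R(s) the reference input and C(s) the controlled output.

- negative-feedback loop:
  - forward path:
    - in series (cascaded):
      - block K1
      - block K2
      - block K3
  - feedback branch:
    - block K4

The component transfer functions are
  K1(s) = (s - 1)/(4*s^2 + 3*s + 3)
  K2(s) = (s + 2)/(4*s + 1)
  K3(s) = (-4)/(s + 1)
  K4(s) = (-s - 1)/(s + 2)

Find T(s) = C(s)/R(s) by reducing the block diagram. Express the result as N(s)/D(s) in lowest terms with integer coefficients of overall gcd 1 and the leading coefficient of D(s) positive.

Reducing step by step:

Step 1 - series reduction of K1, K2, K3; result (-4*s^2 - 4*s + 8)/(16*s^4 + 32*s^3 + 31*s^2 + 18*s + 3)
Step 2 - close the feedback loop around (K1*K2*K3), K4: this yields T(s), and no further normalization is needed

Answer: (-4*s^2 - 4*s + 8)/(16*s^4 + 32*s^3 + 35*s^2 + 18*s - 1)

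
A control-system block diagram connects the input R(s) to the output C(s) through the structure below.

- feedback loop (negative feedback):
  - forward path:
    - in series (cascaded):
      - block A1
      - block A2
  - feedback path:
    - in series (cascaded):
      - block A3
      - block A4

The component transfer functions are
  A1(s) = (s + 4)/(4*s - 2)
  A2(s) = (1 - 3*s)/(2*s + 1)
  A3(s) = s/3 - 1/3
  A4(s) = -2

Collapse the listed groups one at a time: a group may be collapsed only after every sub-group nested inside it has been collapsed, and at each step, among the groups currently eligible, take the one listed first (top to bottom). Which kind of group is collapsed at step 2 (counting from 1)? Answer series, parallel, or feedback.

1. combine A1, A2 in series
2. cascade A3, A4
3. feedback reduction of (A1*A2), (A3*A4)
So the answer for step 2 is series.

Final answer: series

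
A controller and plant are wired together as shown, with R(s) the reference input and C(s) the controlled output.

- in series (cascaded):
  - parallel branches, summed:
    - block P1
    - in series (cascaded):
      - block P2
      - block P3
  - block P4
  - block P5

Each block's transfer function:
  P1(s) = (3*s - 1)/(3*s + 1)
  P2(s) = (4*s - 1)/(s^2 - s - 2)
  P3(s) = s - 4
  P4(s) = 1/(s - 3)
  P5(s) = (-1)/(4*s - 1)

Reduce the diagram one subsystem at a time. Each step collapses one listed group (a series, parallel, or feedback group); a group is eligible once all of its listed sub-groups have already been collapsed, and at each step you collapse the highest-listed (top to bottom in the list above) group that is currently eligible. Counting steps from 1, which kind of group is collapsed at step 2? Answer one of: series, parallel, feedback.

Reducing step by step:

Step 1: reduce the series chain P2, P3
Step 2: reduce the parallel group P1, (P2*P3)
Step 3: reduce the series chain (P1+(P2*P3)), P4, P5
So the answer for step 2 is parallel.

Answer: parallel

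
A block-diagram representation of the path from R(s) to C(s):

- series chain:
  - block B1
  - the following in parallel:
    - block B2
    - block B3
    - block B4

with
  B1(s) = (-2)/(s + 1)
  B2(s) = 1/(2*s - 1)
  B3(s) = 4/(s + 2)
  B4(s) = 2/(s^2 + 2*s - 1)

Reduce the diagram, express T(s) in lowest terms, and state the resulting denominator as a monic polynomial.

1. parallel reduction of B2, B3, B4: (9*s^3 + 20*s^2 - 7*s - 2)/(2*s^4 + 7*s^3 + 2*s^2 - 7*s + 2)
2. multiply B1, (B2+B3+B4) (series): (-18*s^3 - 40*s^2 + 14*s + 4)/(2*s^5 + 9*s^4 + 9*s^3 - 5*s^2 - 5*s + 2)
That last expression is T(s), already simplified. Scaling its denominator by 1/2 (the reciprocal of the leading coefficient) yields the monic denominator.

Therefore the answer is s^5 + 9*s^4/2 + 9*s^3/2 - 5*s^2/2 - 5*s/2 + 1.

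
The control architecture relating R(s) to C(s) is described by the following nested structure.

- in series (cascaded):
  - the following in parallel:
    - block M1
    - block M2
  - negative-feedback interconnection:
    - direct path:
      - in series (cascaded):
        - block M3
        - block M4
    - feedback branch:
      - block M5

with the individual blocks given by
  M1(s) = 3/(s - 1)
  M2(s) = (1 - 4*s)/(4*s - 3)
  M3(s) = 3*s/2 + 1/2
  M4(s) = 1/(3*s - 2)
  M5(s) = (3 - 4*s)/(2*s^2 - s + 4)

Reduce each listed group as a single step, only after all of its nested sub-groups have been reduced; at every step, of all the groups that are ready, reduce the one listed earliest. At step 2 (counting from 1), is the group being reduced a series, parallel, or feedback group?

Answer: series

Working:
(1) sum the parallel branches M1, M2
(2) cascade M3, M4
(3) feedback reduction of (M3*M4), M5
(4) reduce the series chain (M1+M2), [(M3*M4)/(1+(M3*M4)*M5)]
The group at step 2 is a series group.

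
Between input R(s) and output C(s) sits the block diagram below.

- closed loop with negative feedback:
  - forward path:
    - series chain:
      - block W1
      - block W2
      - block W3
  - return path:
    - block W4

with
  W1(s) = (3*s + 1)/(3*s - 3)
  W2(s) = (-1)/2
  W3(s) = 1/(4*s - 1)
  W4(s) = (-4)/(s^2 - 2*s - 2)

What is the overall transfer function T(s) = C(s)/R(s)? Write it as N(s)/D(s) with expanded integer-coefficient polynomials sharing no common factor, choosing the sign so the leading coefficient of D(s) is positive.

First reduce the diagram to T(s).

1. cascade W1, W2, W3, giving (-3*s - 1)/(24*s^2 - 30*s + 6)
2. feedback reduction of (W1*W2*W3), W4: this yields T(s), and no further normalization is needed

Answer: (-3*s^3 + 5*s^2 + 8*s + 2)/(24*s^4 - 78*s^3 + 18*s^2 + 60*s - 8)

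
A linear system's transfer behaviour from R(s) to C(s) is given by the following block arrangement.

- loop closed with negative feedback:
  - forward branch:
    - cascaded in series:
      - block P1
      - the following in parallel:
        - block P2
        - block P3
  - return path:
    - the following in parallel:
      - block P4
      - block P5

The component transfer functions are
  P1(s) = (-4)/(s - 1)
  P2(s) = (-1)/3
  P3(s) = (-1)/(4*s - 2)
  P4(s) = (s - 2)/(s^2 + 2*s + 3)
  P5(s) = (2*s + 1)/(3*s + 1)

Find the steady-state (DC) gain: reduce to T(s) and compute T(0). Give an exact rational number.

(1) parallel reduction of P2, P3 gives (-4*s - 1)/(12*s - 6)
(2) cascade P1, (P2+P3) gives (8*s + 2)/(6*s^2 - 9*s + 3)
(3) sum the parallel branches P4, P5 gives (2*s^3 + 8*s^2 + 3*s + 1)/(3*s^3 + 7*s^2 + 11*s + 3)
(4) apply the feedback formula to (P1*(P2+P3)), (P4+P5) gives (24*s^4 + 62*s^3 + 102*s^2 + 46*s + 6)/(18*s^5 + 31*s^4 + 80*s^3 - 20*s^2 + 20*s + 11)
That last expression is T(s); at s = 0 only the constant terms survive, so T(0) = 6/11.

Therefore the answer is 6/11.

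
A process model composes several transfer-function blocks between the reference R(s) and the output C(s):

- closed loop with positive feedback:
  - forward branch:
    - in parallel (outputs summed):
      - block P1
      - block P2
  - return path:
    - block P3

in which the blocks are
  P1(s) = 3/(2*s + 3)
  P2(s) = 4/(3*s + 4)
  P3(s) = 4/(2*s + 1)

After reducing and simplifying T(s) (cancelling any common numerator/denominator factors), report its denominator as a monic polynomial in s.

First reduce the diagram to T(s).

(1) combine P1, P2 in parallel, giving (17*s + 24)/(6*s^2 + 17*s + 12)
(2) apply the feedback formula to (P1+P2), P3, giving (34*s^2 + 65*s + 24)/(12*s^3 + 40*s^2 - 27*s - 84)
The result of step 2 is T(s) in lowest terms. Its denominator has leading coefficient 12; dividing the denominator through by 12 makes it monic.

Answer: s^3 + 10*s^2/3 - 9*s/4 - 7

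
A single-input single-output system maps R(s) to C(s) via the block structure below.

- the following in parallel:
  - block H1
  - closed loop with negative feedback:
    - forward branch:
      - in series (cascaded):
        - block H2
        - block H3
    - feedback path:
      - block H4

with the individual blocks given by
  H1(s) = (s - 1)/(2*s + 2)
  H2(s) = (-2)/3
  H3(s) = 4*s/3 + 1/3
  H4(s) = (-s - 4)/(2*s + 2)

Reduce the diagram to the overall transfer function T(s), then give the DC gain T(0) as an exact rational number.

Reducing step by step:

Step 1. combine H2, H3 in series, giving -8*s/9 - 2/9
Step 2. apply the feedback formula to (H2*H3), H4, giving (-8*s^2 - 10*s - 2)/(4*s^2 + 26*s + 13)
Step 3. reduce the parallel group H1, [(H2*H3)/(1+(H2*H3)*H4)], giving (-12*s^3 - 14*s^2 - 37*s - 17)/(8*s^3 + 60*s^2 + 78*s + 26)
The step-3 result is T(s). Setting s = 0: T(0) = -17/26.

Answer: -17/26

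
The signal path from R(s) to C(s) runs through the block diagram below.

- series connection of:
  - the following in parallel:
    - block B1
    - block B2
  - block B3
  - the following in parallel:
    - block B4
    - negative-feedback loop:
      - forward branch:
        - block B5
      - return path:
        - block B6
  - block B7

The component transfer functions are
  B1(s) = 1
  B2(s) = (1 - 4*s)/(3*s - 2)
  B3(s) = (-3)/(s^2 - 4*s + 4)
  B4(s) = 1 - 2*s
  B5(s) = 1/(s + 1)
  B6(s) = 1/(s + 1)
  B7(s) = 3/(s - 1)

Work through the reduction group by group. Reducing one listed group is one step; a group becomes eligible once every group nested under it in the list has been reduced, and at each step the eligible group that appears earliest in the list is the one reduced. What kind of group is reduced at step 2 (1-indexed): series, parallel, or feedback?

Reducing step by step:

Step 1: combine B1, B2 in parallel
Step 2: apply the feedback formula to B5, B6
Step 3: add B4, [B5/(1+B5*B6)] (parallel)
Step 4: cascade (B1+B2), B3, (B4+[B5/(1+B5*B6)]), B7
The group at step 2 is a feedback group.

Answer: feedback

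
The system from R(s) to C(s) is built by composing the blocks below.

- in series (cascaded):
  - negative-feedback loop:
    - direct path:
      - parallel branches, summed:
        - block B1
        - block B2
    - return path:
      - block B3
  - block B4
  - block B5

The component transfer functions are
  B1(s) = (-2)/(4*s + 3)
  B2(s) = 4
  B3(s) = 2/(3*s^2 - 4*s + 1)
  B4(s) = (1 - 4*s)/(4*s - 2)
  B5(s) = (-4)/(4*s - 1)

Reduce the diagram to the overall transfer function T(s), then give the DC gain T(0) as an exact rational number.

First reduce the diagram to T(s).

Step 1: add B1, B2 (parallel), giving (16*s + 10)/(4*s + 3)
Step 2: apply the feedback formula to (B1+B2), B3, giving (48*s^3 - 34*s^2 - 24*s + 10)/(12*s^3 - 7*s^2 + 24*s + 23)
Step 3: reduce the series chain [(B1+B2)/(1+(B1+B2)*B3)], B4, B5, giving (96*s^3 - 68*s^2 - 48*s + 20)/(24*s^4 - 26*s^3 + 55*s^2 + 22*s - 23)
The step-3 result is T(s). Setting s = 0: T(0) = 20/(-23) = -20/23.

Answer: -20/23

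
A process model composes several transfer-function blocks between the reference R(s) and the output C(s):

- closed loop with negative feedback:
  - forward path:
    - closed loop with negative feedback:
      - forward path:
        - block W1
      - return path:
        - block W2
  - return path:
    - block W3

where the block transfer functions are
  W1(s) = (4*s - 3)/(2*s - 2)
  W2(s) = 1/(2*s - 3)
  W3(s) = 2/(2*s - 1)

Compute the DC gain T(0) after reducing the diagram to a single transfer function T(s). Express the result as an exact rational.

Step 1 - apply the feedback formula to W1, W2; result (8*s^2 - 18*s + 9)/(4*s^2 - 6*s + 3)
Step 2 - close the feedback loop around [W1/(1+W1*W2)], W3; result (16*s^3 - 44*s^2 + 36*s - 9)/(8*s^3 - 24*s + 15)
Evaluating the step-2 result (the overall T(s)) at s = 0 gives T(0) = -9/15 = -3/5.

Therefore the answer is -3/5.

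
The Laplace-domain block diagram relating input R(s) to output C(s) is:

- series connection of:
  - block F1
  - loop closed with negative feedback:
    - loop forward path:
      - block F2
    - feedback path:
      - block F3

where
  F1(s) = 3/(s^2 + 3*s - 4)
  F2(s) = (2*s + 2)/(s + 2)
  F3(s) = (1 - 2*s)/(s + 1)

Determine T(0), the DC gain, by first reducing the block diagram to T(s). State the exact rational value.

1. apply the feedback formula to F2, F3 -> (-2*s - 2)/(3*s - 4)
2. multiply F1, [F2/(1+F2*F3)] (series) -> (-6*s - 6)/(3*s^3 + 5*s^2 - 24*s + 16)
Step 2 gives the overall T(s). Then T(0) = -6/16 = -3/8.

Final answer: -3/8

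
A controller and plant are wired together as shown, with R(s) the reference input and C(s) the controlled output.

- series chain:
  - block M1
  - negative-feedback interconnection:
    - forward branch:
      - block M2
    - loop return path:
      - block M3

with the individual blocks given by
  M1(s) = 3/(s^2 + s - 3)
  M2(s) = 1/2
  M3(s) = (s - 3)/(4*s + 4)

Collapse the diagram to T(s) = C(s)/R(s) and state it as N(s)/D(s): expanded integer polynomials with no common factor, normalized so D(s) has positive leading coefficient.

Reducing step by step:

1. feedback reduction of M2, M3 = (4*s + 4)/(9*s + 5)
2. multiply M1, [M2/(1+M2*M3)] (series); the result is T(s) itself (integer coefficients, no common factor, positive leading denominator coefficient)

Answer: (12*s + 12)/(9*s^3 + 14*s^2 - 22*s - 15)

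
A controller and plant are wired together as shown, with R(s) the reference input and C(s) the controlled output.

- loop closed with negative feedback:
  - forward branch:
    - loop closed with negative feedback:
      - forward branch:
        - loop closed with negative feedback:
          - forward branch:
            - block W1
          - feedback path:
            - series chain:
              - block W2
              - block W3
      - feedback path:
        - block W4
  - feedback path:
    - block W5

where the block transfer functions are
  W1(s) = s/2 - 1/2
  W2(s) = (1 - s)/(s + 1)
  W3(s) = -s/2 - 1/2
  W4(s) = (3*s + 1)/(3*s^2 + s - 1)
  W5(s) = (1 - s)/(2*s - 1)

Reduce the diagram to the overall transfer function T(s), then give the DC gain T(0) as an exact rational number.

(1) cascade W2, W3: s/2 - 1/2
(2) feedback reduction of W1, (W2*W3): (2*s - 2)/(s^2 - 2*s + 5)
(3) apply the feedback formula to [W1/(1+W1*(W2*W3))], W4: (6*s^3 - 4*s^2 - 4*s + 2)/(3*s^4 - 5*s^3 + 18*s^2 + 3*s - 7)
(4) feedback reduction of [[W1/(1+W1*(W2*W3))]/(1+[W1/(1+W1*(W2*W3))]*W4)], W5: (12*s^4 - 14*s^3 - 4*s^2 + 8*s - 2)/(6*s^5 - 19*s^4 + 51*s^3 - 12*s^2 - 23*s + 9)
The step-4 result is T(s). Setting s = 0: T(0) = -2/9.

Answer: -2/9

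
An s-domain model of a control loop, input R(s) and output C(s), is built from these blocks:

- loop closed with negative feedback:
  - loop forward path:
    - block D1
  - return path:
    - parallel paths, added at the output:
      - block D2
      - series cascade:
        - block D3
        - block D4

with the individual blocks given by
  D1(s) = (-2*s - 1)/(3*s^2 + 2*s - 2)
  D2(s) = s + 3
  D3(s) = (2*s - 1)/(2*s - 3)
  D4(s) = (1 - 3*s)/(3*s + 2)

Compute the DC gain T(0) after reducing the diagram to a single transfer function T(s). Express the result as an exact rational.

Reducing step by step:

1. combine D3, D4 in series, giving (-6*s^2 + 5*s - 1)/(6*s^2 - 5*s - 6)
2. add D2, (D3*D4) (parallel), giving (6*s^3 + 7*s^2 - 16*s - 19)/(6*s^2 - 5*s - 6)
3. collapse the loop (D1 forward, (D2+(D3*D4)) return), giving (-12*s^3 + 4*s^2 + 17*s + 6)/(6*s^4 - 23*s^3 - 15*s^2 + 52*s + 31)
The step-3 result is T(s). Setting s = 0: T(0) = 6/31.

Answer: 6/31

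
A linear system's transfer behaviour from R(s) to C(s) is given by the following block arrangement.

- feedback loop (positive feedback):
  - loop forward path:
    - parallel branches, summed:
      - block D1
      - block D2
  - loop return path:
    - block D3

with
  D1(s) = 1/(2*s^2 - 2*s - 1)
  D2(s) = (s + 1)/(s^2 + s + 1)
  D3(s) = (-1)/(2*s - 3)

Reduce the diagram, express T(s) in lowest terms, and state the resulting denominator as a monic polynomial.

The answer is s^5 - 3*s^4/2 - s^2/2 + 5*s/4 + 3/4.

Reasoning:
Step 1: combine D1, D2 in parallel gives (2*s^3 + s^2 - 2*s)/(2*s^4 - s^2 - 3*s - 1)
Step 2: reduce the feedback loop with forward (D1+D2) and return D3 gives (4*s^4 - 4*s^3 - 7*s^2 + 6*s)/(4*s^5 - 6*s^4 - 2*s^2 + 5*s + 3)
The result of step 2 is T(s) in lowest terms. Its denominator has leading coefficient 4; dividing the denominator through by 4 makes it monic.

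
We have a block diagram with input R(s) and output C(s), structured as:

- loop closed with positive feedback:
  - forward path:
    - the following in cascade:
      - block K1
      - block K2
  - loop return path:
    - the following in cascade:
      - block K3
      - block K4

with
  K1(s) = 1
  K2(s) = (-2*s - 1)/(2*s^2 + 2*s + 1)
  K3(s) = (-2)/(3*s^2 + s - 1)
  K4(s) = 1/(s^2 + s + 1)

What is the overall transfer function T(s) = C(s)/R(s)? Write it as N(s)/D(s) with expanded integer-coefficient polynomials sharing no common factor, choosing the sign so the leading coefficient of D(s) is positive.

Reducing step by step:

(1) cascade K1, K2: (-2*s - 1)/(2*s^2 + 2*s + 1)
(2) multiply K3, K4 (series): (-2)/(3*s^4 + 4*s^3 + 3*s^2 - 1)
(3) feedback reduction of (K1*K2), (K3*K4), which is the overall transfer function T(s) = C(s)/R(s) in lowest terms

Answer: (-6*s^5 - 11*s^4 - 10*s^3 - 3*s^2 + 2*s + 1)/(6*s^6 + 14*s^5 + 17*s^4 + 10*s^3 + s^2 - 6*s - 3)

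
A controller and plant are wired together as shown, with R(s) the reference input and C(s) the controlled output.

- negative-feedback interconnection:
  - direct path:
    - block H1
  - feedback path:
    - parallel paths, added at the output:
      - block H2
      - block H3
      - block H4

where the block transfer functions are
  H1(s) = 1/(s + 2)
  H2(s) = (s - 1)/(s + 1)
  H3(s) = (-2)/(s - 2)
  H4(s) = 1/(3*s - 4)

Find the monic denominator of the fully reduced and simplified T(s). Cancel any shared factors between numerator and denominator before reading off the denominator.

The answer is s^4 + 2*s^3/3 - 34*s^2/3 + 23*s/3 + 14/3.

Reasoning:
(1) reduce the parallel group H2, H3, H4 = (3*s^3 - 18*s^2 + 19*s - 2)/(3*s^3 - 7*s^2 - 2*s + 8)
(2) apply the feedback formula to H1, (H2+H3+H4) = (3*s^3 - 7*s^2 - 2*s + 8)/(3*s^4 + 2*s^3 - 34*s^2 + 23*s + 14)
The result of step 2 is T(s) in lowest terms. Its denominator has leading coefficient 3; dividing the denominator through by 3 makes it monic.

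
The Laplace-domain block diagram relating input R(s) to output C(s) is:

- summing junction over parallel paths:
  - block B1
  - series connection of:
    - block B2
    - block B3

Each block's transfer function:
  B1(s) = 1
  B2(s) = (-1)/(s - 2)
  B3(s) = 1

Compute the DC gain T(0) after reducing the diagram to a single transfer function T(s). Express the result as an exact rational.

Reducing step by step:

Step 1. reduce the series chain B2, B3; result (-1)/(s - 2)
Step 2. combine B1, (B2*B3) in parallel; result (s - 3)/(s - 2)
Evaluating the step-2 result (the overall T(s)) at s = 0 gives T(0) = -3/(-2) = 3/2.

Answer: 3/2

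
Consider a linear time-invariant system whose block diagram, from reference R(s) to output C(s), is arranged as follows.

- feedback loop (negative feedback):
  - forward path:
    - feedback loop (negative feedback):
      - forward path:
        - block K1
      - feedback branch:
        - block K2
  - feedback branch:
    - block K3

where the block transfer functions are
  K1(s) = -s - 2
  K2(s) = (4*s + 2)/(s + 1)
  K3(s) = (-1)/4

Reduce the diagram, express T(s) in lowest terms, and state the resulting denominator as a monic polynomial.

[1] feedback reduction of K1, K2 -> (s^2 + 3*s + 2)/(4*s^2 + 9*s + 3)
[2] close the feedback loop around [K1/(1+K1*K2)], K3 -> (4*s^2 + 12*s + 8)/(15*s^2 + 33*s + 10)
T(s) is the step-2 result (common factors already cancelled). Leading coefficient of the denominator: 15. Divide through by 15 for the monic polynomial.

Hence the answer: s^2 + 11*s/5 + 2/3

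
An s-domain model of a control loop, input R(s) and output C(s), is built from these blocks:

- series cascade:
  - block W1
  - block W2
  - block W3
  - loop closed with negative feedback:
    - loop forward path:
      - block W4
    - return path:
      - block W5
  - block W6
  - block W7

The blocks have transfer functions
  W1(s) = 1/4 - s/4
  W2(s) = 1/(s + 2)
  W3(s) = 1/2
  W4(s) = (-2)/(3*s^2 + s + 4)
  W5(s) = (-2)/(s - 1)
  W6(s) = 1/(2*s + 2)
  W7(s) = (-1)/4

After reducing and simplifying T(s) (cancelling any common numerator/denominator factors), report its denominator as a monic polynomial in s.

First reduce the diagram to T(s).

Step 1: feedback reduction of W4, W5 gives (2 - 2*s)/(3*s^3 - 2*s^2 + 3*s)
Step 2: series reduction of W1, W2, W3, [W4/(1+W4*W5)], W6, W7 gives (-s^2 + 2*s - 1)/(96*s^5 + 224*s^4 + 96*s^3 + 160*s^2 + 192*s)
That last expression is T(s), already simplified. Scaling its denominator by 1/96 (the reciprocal of the leading coefficient) yields the monic denominator.

Answer: s^5 + 7*s^4/3 + s^3 + 5*s^2/3 + 2*s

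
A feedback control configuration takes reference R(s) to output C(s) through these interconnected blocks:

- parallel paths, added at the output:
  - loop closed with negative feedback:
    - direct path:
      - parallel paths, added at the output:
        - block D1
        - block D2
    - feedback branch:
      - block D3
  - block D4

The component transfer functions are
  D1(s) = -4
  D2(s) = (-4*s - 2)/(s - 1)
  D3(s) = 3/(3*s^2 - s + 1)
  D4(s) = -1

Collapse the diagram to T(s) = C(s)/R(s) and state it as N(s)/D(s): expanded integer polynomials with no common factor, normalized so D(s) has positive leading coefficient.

The answer is (-27*s^3 + 18*s^2 + 12*s - 3)/(3*s^3 - 4*s^2 - 22*s + 5).

Reasoning:
Step 1 - combine D1, D2 in parallel, giving (2 - 8*s)/(s - 1)
Step 2 - close the feedback loop around (D1+D2), D3, giving (-24*s^3 + 14*s^2 - 10*s + 2)/(3*s^3 - 4*s^2 - 22*s + 5)
Step 3 - reduce the parallel group [(D1+D2)/(1+(D1+D2)*D3)], D4, giving the overall T(s)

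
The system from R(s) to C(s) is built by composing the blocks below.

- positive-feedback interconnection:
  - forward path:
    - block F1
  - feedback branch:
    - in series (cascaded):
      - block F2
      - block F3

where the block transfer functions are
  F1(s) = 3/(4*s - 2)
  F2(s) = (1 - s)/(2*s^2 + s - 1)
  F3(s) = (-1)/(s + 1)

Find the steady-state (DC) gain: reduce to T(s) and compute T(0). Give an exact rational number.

Step 1 - cascade F2, F3, giving (s - 1)/(2*s^3 + 3*s^2 - 1)
Step 2 - collapse the loop (F1 forward, (F2*F3) return), giving (6*s^3 + 9*s^2 - 3)/(8*s^4 + 8*s^3 - 6*s^2 - 7*s + 5)
Evaluating the step-2 result (the overall T(s)) at s = 0 gives T(0) = -3/5.

Hence the answer: -3/5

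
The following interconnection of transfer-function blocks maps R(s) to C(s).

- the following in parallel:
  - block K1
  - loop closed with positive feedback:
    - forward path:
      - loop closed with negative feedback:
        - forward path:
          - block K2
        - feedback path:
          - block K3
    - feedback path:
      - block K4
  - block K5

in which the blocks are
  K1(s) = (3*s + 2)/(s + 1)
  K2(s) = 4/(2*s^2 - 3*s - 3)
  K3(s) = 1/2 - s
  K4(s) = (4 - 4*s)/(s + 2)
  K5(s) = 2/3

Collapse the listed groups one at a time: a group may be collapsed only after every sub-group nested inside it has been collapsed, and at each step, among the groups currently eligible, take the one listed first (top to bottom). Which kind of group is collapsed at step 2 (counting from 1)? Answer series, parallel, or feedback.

Step 1. feedback reduction of K2, K3
Step 2. reduce the feedback loop with forward [K2/(1+K2*K3)] and return K4
Step 3. sum the parallel branches K1, [[K2/(1+K2*K3)]/(1-[K2/(1+K2*K3)]*K4)], K5
At step 2 the group reduced is feedback.

Final answer: feedback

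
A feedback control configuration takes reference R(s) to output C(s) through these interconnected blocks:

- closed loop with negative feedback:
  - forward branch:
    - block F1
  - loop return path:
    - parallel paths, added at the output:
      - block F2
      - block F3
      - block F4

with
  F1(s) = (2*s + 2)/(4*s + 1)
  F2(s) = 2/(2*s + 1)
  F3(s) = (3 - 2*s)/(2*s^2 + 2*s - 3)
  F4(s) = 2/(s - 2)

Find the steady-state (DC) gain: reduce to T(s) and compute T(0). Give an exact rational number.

Step 1: parallel reduction of F2, F3, F4 -> (8*s^3 + 20*s^2 - 27*s)/(4*s^4 - 2*s^3 - 16*s^2 + 5*s + 6)
Step 2: close the feedback loop around F1, (F2+F3+F4) -> (8*s^5 + 4*s^4 - 36*s^3 - 22*s^2 + 22*s + 12)/(16*s^5 + 12*s^4 - 10*s^3 - 10*s^2 - 25*s + 6)
That last expression is T(s); at s = 0 only the constant terms survive, so T(0) = 12/6 = 2.

Final answer: 2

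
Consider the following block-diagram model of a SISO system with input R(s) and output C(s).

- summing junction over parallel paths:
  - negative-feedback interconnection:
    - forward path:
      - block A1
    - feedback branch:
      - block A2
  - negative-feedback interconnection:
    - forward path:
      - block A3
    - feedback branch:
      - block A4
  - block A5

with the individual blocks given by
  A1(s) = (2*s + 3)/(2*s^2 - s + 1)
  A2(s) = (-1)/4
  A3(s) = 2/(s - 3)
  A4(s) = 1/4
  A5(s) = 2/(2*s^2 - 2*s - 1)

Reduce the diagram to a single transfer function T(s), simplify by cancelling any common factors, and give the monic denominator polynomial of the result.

1. close the feedback loop around A1, A2 -> (8*s + 12)/(8*s^2 - 6*s + 1)
2. reduce the feedback loop with forward A3 and return A4 -> 4/(2*s - 5)
3. add [A1/(1+A1*A2)], [A3/(1+A3*A4)], A5 (parallel) -> (96*s^4 - 144*s^3 - 184*s^2 + 216*s + 46)/(32*s^5 - 136*s^4 + 152*s^3 - 22*s^2 - 22*s + 5)
That last expression is T(s), already simplified. Scaling its denominator by 1/32 (the reciprocal of the leading coefficient) yields the monic denominator.

Therefore the answer is s^5 - 17*s^4/4 + 19*s^3/4 - 11*s^2/16 - 11*s/16 + 5/32.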